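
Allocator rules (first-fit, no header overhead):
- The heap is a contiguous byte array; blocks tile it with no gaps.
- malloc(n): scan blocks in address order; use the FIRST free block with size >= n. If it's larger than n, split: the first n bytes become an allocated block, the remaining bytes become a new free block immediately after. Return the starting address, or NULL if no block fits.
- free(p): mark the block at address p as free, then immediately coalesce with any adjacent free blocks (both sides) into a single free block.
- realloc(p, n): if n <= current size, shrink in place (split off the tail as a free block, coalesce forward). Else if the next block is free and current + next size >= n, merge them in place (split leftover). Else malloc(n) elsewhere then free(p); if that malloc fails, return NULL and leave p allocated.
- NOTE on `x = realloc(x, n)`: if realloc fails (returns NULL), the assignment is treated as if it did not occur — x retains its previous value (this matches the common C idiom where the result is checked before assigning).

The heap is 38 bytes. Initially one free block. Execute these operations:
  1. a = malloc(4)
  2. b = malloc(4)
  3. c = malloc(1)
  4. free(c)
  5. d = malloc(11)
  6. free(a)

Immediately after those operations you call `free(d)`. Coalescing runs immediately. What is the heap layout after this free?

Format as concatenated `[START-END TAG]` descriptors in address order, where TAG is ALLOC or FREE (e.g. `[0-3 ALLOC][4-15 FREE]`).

Op 1: a = malloc(4) -> a = 0; heap: [0-3 ALLOC][4-37 FREE]
Op 2: b = malloc(4) -> b = 4; heap: [0-3 ALLOC][4-7 ALLOC][8-37 FREE]
Op 3: c = malloc(1) -> c = 8; heap: [0-3 ALLOC][4-7 ALLOC][8-8 ALLOC][9-37 FREE]
Op 4: free(c) -> (freed c); heap: [0-3 ALLOC][4-7 ALLOC][8-37 FREE]
Op 5: d = malloc(11) -> d = 8; heap: [0-3 ALLOC][4-7 ALLOC][8-18 ALLOC][19-37 FREE]
Op 6: free(a) -> (freed a); heap: [0-3 FREE][4-7 ALLOC][8-18 ALLOC][19-37 FREE]
free(d): d = 8 -> block [8-18 ALLOC]; mark free, coalesce with adjacent free neighbors -> [0-3 FREE][4-7 ALLOC][8-37 FREE]

Answer: [0-3 FREE][4-7 ALLOC][8-37 FREE]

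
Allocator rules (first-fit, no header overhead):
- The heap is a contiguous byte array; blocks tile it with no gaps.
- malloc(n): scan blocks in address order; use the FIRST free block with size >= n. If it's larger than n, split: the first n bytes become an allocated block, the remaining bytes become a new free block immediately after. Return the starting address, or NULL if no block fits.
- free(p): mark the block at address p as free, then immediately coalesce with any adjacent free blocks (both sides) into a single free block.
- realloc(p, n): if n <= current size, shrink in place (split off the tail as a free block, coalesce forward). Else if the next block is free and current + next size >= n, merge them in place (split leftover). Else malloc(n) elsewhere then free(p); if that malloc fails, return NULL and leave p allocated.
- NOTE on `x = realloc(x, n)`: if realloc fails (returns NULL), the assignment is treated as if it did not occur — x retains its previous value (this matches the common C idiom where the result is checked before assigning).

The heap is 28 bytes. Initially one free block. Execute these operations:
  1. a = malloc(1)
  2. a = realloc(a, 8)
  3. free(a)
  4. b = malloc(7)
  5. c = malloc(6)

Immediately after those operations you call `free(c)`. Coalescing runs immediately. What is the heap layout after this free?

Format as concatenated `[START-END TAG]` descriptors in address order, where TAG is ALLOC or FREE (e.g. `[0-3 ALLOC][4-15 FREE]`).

Answer: [0-6 ALLOC][7-27 FREE]

Derivation:
Op 1: a = malloc(1) -> a = 0; heap: [0-0 ALLOC][1-27 FREE]
Op 2: a = realloc(a, 8) -> a = 0; heap: [0-7 ALLOC][8-27 FREE]
Op 3: free(a) -> (freed a); heap: [0-27 FREE]
Op 4: b = malloc(7) -> b = 0; heap: [0-6 ALLOC][7-27 FREE]
Op 5: c = malloc(6) -> c = 7; heap: [0-6 ALLOC][7-12 ALLOC][13-27 FREE]
free(c): c = 7 -> block [7-12 ALLOC]; mark free, coalesce with adjacent free neighbors -> [0-6 ALLOC][7-27 FREE]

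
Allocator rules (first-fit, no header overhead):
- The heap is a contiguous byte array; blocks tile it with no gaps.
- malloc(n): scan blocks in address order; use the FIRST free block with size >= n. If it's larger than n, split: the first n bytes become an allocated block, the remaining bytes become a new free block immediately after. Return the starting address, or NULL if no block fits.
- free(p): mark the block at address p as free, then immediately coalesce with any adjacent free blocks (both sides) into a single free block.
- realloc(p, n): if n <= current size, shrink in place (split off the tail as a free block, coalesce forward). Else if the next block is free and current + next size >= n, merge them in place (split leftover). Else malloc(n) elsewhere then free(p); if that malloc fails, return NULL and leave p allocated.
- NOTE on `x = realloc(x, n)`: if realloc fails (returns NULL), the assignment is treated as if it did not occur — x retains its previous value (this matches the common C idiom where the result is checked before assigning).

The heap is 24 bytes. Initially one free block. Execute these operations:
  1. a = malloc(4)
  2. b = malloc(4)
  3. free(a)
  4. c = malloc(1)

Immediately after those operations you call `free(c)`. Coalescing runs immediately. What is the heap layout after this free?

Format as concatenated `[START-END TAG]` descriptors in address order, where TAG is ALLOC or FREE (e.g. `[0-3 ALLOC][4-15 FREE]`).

Answer: [0-3 FREE][4-7 ALLOC][8-23 FREE]

Derivation:
Op 1: a = malloc(4) -> a = 0; heap: [0-3 ALLOC][4-23 FREE]
Op 2: b = malloc(4) -> b = 4; heap: [0-3 ALLOC][4-7 ALLOC][8-23 FREE]
Op 3: free(a) -> (freed a); heap: [0-3 FREE][4-7 ALLOC][8-23 FREE]
Op 4: c = malloc(1) -> c = 0; heap: [0-0 ALLOC][1-3 FREE][4-7 ALLOC][8-23 FREE]
free(c): c = 0 -> block [0-0 ALLOC]; mark free, coalesce with adjacent free neighbors -> [0-3 FREE][4-7 ALLOC][8-23 FREE]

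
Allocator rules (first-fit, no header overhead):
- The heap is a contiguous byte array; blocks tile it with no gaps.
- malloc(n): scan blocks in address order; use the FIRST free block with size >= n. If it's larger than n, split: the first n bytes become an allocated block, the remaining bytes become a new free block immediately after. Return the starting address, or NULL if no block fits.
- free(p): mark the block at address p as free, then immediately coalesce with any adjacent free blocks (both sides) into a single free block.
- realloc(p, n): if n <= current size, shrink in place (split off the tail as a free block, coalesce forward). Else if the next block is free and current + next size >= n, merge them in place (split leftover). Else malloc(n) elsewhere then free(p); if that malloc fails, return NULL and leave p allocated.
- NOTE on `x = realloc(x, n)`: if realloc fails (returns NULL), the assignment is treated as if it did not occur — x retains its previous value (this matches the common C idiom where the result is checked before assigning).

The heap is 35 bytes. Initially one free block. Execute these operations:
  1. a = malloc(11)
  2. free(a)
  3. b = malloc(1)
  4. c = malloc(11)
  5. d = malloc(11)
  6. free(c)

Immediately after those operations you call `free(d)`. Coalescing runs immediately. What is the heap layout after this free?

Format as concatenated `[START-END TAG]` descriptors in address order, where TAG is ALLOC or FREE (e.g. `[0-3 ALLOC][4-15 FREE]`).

Answer: [0-0 ALLOC][1-34 FREE]

Derivation:
Op 1: a = malloc(11) -> a = 0; heap: [0-10 ALLOC][11-34 FREE]
Op 2: free(a) -> (freed a); heap: [0-34 FREE]
Op 3: b = malloc(1) -> b = 0; heap: [0-0 ALLOC][1-34 FREE]
Op 4: c = malloc(11) -> c = 1; heap: [0-0 ALLOC][1-11 ALLOC][12-34 FREE]
Op 5: d = malloc(11) -> d = 12; heap: [0-0 ALLOC][1-11 ALLOC][12-22 ALLOC][23-34 FREE]
Op 6: free(c) -> (freed c); heap: [0-0 ALLOC][1-11 FREE][12-22 ALLOC][23-34 FREE]
free(d): d = 12 -> block [12-22 ALLOC]; mark free, coalesce with adjacent free neighbors -> [0-0 ALLOC][1-34 FREE]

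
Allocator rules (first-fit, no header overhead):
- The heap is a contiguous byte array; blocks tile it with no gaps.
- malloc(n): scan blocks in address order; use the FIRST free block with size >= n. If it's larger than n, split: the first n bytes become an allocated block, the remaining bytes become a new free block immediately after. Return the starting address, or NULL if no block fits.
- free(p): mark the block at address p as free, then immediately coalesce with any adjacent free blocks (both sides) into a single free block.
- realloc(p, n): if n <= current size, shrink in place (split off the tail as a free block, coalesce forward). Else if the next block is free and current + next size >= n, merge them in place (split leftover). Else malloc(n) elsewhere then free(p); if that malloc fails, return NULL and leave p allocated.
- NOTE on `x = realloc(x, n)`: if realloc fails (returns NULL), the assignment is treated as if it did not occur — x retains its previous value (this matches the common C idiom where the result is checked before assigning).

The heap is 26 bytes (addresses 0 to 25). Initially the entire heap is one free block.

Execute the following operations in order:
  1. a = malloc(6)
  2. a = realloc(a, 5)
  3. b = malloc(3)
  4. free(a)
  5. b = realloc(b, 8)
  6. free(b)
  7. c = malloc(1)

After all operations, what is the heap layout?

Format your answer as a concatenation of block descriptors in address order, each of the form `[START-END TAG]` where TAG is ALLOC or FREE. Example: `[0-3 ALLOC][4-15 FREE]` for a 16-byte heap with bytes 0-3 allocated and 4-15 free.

Op 1: a = malloc(6) -> a = 0; heap: [0-5 ALLOC][6-25 FREE]
Op 2: a = realloc(a, 5) -> a = 0; heap: [0-4 ALLOC][5-25 FREE]
Op 3: b = malloc(3) -> b = 5; heap: [0-4 ALLOC][5-7 ALLOC][8-25 FREE]
Op 4: free(a) -> (freed a); heap: [0-4 FREE][5-7 ALLOC][8-25 FREE]
Op 5: b = realloc(b, 8) -> b = 5; heap: [0-4 FREE][5-12 ALLOC][13-25 FREE]
Op 6: free(b) -> (freed b); heap: [0-25 FREE]
Op 7: c = malloc(1) -> c = 0; heap: [0-0 ALLOC][1-25 FREE]

Answer: [0-0 ALLOC][1-25 FREE]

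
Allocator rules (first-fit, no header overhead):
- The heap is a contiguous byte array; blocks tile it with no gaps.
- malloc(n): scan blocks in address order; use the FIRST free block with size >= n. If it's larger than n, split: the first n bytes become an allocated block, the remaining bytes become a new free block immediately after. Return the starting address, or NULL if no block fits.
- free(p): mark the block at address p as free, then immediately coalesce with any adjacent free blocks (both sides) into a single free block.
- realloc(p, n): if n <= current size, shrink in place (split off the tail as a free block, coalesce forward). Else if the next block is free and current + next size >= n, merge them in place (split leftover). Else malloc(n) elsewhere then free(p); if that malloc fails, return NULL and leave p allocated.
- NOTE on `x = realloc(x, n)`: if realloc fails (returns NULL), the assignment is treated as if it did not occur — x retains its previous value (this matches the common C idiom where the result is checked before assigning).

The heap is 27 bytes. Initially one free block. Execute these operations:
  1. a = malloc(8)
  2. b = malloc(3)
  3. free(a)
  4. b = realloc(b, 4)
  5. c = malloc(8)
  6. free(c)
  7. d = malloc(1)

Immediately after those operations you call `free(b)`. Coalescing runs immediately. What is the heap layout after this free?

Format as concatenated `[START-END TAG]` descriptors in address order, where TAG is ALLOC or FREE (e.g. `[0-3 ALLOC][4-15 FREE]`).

Op 1: a = malloc(8) -> a = 0; heap: [0-7 ALLOC][8-26 FREE]
Op 2: b = malloc(3) -> b = 8; heap: [0-7 ALLOC][8-10 ALLOC][11-26 FREE]
Op 3: free(a) -> (freed a); heap: [0-7 FREE][8-10 ALLOC][11-26 FREE]
Op 4: b = realloc(b, 4) -> b = 8; heap: [0-7 FREE][8-11 ALLOC][12-26 FREE]
Op 5: c = malloc(8) -> c = 0; heap: [0-7 ALLOC][8-11 ALLOC][12-26 FREE]
Op 6: free(c) -> (freed c); heap: [0-7 FREE][8-11 ALLOC][12-26 FREE]
Op 7: d = malloc(1) -> d = 0; heap: [0-0 ALLOC][1-7 FREE][8-11 ALLOC][12-26 FREE]
free(b): b = 8 -> block [8-11 ALLOC]; mark free, coalesce with adjacent free neighbors -> [0-0 ALLOC][1-26 FREE]

Answer: [0-0 ALLOC][1-26 FREE]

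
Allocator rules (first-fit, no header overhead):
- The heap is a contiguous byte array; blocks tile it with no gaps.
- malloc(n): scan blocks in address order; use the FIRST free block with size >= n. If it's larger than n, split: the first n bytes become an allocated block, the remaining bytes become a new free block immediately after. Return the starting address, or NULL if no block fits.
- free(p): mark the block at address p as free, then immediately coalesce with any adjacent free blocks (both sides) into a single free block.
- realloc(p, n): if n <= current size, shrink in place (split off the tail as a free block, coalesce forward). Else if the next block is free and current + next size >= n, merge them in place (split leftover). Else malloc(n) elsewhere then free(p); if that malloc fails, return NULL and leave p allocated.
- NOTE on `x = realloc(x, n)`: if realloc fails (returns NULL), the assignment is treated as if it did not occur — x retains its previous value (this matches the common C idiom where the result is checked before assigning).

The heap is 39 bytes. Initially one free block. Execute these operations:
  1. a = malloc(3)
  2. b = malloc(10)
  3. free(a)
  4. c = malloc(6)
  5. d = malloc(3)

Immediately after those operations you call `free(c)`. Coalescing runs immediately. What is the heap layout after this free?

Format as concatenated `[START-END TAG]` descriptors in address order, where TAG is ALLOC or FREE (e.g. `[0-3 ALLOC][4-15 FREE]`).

Op 1: a = malloc(3) -> a = 0; heap: [0-2 ALLOC][3-38 FREE]
Op 2: b = malloc(10) -> b = 3; heap: [0-2 ALLOC][3-12 ALLOC][13-38 FREE]
Op 3: free(a) -> (freed a); heap: [0-2 FREE][3-12 ALLOC][13-38 FREE]
Op 4: c = malloc(6) -> c = 13; heap: [0-2 FREE][3-12 ALLOC][13-18 ALLOC][19-38 FREE]
Op 5: d = malloc(3) -> d = 0; heap: [0-2 ALLOC][3-12 ALLOC][13-18 ALLOC][19-38 FREE]
free(c): c = 13 -> block [13-18 ALLOC]; mark free, coalesce with adjacent free neighbors -> [0-2 ALLOC][3-12 ALLOC][13-38 FREE]

Answer: [0-2 ALLOC][3-12 ALLOC][13-38 FREE]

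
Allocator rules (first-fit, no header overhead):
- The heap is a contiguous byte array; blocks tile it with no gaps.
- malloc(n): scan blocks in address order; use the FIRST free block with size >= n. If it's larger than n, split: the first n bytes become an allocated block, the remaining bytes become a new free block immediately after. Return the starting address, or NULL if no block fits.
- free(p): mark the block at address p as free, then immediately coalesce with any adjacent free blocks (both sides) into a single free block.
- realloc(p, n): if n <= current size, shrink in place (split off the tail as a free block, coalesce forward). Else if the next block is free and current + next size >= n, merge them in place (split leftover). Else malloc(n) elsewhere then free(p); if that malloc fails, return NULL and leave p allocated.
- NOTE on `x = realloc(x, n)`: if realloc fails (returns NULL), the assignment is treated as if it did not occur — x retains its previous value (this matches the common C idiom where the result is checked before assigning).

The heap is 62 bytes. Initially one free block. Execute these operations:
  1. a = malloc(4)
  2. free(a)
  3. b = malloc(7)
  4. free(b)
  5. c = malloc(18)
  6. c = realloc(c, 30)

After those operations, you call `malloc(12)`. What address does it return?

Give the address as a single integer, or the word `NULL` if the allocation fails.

Answer: 30

Derivation:
Op 1: a = malloc(4) -> a = 0; heap: [0-3 ALLOC][4-61 FREE]
Op 2: free(a) -> (freed a); heap: [0-61 FREE]
Op 3: b = malloc(7) -> b = 0; heap: [0-6 ALLOC][7-61 FREE]
Op 4: free(b) -> (freed b); heap: [0-61 FREE]
Op 5: c = malloc(18) -> c = 0; heap: [0-17 ALLOC][18-61 FREE]
Op 6: c = realloc(c, 30) -> c = 0; heap: [0-29 ALLOC][30-61 FREE]
malloc(12): first-fit scan over [0-29 ALLOC][30-61 FREE] -> 30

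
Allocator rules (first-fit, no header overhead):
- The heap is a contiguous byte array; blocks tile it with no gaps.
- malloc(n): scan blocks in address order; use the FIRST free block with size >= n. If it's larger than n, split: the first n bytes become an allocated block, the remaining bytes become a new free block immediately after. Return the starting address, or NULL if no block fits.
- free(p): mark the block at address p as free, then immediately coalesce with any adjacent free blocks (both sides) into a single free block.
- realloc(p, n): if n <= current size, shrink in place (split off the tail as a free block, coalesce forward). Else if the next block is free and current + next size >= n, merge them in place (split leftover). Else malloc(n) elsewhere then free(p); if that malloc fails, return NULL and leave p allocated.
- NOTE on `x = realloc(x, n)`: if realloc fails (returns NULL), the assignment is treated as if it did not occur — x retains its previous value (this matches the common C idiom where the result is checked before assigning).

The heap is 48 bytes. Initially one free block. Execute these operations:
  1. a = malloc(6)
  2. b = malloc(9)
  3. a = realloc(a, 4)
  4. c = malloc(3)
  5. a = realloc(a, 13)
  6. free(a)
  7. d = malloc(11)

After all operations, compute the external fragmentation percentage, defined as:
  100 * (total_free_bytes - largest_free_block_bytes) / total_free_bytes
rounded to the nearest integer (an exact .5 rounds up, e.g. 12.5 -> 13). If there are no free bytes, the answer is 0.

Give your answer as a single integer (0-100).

Op 1: a = malloc(6) -> a = 0; heap: [0-5 ALLOC][6-47 FREE]
Op 2: b = malloc(9) -> b = 6; heap: [0-5 ALLOC][6-14 ALLOC][15-47 FREE]
Op 3: a = realloc(a, 4) -> a = 0; heap: [0-3 ALLOC][4-5 FREE][6-14 ALLOC][15-47 FREE]
Op 4: c = malloc(3) -> c = 15; heap: [0-3 ALLOC][4-5 FREE][6-14 ALLOC][15-17 ALLOC][18-47 FREE]
Op 5: a = realloc(a, 13) -> a = 18; heap: [0-5 FREE][6-14 ALLOC][15-17 ALLOC][18-30 ALLOC][31-47 FREE]
Op 6: free(a) -> (freed a); heap: [0-5 FREE][6-14 ALLOC][15-17 ALLOC][18-47 FREE]
Op 7: d = malloc(11) -> d = 18; heap: [0-5 FREE][6-14 ALLOC][15-17 ALLOC][18-28 ALLOC][29-47 FREE]
Free blocks: [6 19] total_free=25 largest=19 -> 100*(25-19)/25 = 600/25 = 24

Answer: 24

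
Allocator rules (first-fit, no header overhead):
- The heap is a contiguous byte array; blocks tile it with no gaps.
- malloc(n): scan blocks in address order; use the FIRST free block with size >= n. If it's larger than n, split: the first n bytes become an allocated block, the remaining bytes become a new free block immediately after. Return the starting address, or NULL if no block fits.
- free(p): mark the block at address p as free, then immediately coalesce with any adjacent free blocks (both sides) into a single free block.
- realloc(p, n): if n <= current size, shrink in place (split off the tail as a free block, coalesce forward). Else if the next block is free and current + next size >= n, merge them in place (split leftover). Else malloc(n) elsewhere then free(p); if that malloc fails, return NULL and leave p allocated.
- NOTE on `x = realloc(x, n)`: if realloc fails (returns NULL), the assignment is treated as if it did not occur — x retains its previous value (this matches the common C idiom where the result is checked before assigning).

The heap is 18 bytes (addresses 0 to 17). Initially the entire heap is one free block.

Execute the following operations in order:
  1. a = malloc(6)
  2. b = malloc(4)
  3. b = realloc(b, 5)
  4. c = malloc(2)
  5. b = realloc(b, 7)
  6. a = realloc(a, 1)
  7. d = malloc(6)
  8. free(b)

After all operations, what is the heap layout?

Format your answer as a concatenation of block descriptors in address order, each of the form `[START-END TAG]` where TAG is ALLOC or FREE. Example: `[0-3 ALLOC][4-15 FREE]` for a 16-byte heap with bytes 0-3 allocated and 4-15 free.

Answer: [0-0 ALLOC][1-10 FREE][11-12 ALLOC][13-17 FREE]

Derivation:
Op 1: a = malloc(6) -> a = 0; heap: [0-5 ALLOC][6-17 FREE]
Op 2: b = malloc(4) -> b = 6; heap: [0-5 ALLOC][6-9 ALLOC][10-17 FREE]
Op 3: b = realloc(b, 5) -> b = 6; heap: [0-5 ALLOC][6-10 ALLOC][11-17 FREE]
Op 4: c = malloc(2) -> c = 11; heap: [0-5 ALLOC][6-10 ALLOC][11-12 ALLOC][13-17 FREE]
Op 5: b = realloc(b, 7) -> NULL (b unchanged); heap: [0-5 ALLOC][6-10 ALLOC][11-12 ALLOC][13-17 FREE]
Op 6: a = realloc(a, 1) -> a = 0; heap: [0-0 ALLOC][1-5 FREE][6-10 ALLOC][11-12 ALLOC][13-17 FREE]
Op 7: d = malloc(6) -> d = NULL; heap: [0-0 ALLOC][1-5 FREE][6-10 ALLOC][11-12 ALLOC][13-17 FREE]
Op 8: free(b) -> (freed b); heap: [0-0 ALLOC][1-10 FREE][11-12 ALLOC][13-17 FREE]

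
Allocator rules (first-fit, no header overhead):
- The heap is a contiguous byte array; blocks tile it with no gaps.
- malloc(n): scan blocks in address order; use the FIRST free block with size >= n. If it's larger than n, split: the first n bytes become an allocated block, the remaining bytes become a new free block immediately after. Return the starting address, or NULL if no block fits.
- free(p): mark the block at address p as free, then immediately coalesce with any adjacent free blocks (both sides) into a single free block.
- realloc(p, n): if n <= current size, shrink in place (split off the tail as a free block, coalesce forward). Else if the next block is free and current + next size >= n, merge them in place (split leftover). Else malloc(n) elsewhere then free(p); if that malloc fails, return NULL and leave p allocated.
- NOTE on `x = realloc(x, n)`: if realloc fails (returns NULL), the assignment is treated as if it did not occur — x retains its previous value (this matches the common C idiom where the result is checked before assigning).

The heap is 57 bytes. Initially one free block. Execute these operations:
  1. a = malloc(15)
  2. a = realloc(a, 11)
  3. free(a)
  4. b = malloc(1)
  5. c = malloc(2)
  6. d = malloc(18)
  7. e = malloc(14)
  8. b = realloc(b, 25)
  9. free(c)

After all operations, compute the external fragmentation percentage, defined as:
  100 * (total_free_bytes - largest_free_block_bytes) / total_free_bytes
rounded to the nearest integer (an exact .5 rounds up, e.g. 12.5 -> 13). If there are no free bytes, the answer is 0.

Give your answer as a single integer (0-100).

Answer: 8

Derivation:
Op 1: a = malloc(15) -> a = 0; heap: [0-14 ALLOC][15-56 FREE]
Op 2: a = realloc(a, 11) -> a = 0; heap: [0-10 ALLOC][11-56 FREE]
Op 3: free(a) -> (freed a); heap: [0-56 FREE]
Op 4: b = malloc(1) -> b = 0; heap: [0-0 ALLOC][1-56 FREE]
Op 5: c = malloc(2) -> c = 1; heap: [0-0 ALLOC][1-2 ALLOC][3-56 FREE]
Op 6: d = malloc(18) -> d = 3; heap: [0-0 ALLOC][1-2 ALLOC][3-20 ALLOC][21-56 FREE]
Op 7: e = malloc(14) -> e = 21; heap: [0-0 ALLOC][1-2 ALLOC][3-20 ALLOC][21-34 ALLOC][35-56 FREE]
Op 8: b = realloc(b, 25) -> NULL (b unchanged); heap: [0-0 ALLOC][1-2 ALLOC][3-20 ALLOC][21-34 ALLOC][35-56 FREE]
Op 9: free(c) -> (freed c); heap: [0-0 ALLOC][1-2 FREE][3-20 ALLOC][21-34 ALLOC][35-56 FREE]
Free blocks: [2 22] total_free=24 largest=22 -> 100*(24-22)/24 = 200/24 ≈ 8.333 -> rounds to 8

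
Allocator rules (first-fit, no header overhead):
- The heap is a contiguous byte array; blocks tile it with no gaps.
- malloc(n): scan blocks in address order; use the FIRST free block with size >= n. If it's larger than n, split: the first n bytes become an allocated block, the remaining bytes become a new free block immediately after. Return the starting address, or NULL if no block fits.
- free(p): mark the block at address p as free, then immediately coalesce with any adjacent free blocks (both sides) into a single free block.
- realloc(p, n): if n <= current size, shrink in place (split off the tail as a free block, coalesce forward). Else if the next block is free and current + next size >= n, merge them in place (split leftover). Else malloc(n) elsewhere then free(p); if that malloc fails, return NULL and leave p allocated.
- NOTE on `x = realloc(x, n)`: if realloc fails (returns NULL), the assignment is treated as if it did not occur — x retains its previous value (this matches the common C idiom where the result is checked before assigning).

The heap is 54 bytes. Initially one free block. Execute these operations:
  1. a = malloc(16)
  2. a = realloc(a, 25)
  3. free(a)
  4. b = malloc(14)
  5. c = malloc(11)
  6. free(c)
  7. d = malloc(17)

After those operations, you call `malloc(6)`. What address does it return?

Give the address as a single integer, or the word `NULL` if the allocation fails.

Op 1: a = malloc(16) -> a = 0; heap: [0-15 ALLOC][16-53 FREE]
Op 2: a = realloc(a, 25) -> a = 0; heap: [0-24 ALLOC][25-53 FREE]
Op 3: free(a) -> (freed a); heap: [0-53 FREE]
Op 4: b = malloc(14) -> b = 0; heap: [0-13 ALLOC][14-53 FREE]
Op 5: c = malloc(11) -> c = 14; heap: [0-13 ALLOC][14-24 ALLOC][25-53 FREE]
Op 6: free(c) -> (freed c); heap: [0-13 ALLOC][14-53 FREE]
Op 7: d = malloc(17) -> d = 14; heap: [0-13 ALLOC][14-30 ALLOC][31-53 FREE]
malloc(6): first-fit scan over [0-13 ALLOC][14-30 ALLOC][31-53 FREE] -> 31

Answer: 31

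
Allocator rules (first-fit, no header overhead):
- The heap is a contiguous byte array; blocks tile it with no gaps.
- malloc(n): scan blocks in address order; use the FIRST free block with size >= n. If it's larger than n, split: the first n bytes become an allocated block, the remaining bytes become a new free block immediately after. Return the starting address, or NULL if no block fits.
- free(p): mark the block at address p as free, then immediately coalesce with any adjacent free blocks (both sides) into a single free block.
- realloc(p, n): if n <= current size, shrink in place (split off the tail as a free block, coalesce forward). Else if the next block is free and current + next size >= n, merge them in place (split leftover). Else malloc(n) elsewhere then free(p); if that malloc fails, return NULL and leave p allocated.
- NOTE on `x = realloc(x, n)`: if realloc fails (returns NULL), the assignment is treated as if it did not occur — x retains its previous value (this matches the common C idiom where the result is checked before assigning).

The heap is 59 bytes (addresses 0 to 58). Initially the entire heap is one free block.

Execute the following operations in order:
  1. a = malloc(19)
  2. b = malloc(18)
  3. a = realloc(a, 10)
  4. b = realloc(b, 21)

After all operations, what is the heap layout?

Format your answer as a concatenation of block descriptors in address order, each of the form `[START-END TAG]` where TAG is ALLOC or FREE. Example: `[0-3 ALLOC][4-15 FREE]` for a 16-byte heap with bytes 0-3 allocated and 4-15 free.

Answer: [0-9 ALLOC][10-18 FREE][19-39 ALLOC][40-58 FREE]

Derivation:
Op 1: a = malloc(19) -> a = 0; heap: [0-18 ALLOC][19-58 FREE]
Op 2: b = malloc(18) -> b = 19; heap: [0-18 ALLOC][19-36 ALLOC][37-58 FREE]
Op 3: a = realloc(a, 10) -> a = 0; heap: [0-9 ALLOC][10-18 FREE][19-36 ALLOC][37-58 FREE]
Op 4: b = realloc(b, 21) -> b = 19; heap: [0-9 ALLOC][10-18 FREE][19-39 ALLOC][40-58 FREE]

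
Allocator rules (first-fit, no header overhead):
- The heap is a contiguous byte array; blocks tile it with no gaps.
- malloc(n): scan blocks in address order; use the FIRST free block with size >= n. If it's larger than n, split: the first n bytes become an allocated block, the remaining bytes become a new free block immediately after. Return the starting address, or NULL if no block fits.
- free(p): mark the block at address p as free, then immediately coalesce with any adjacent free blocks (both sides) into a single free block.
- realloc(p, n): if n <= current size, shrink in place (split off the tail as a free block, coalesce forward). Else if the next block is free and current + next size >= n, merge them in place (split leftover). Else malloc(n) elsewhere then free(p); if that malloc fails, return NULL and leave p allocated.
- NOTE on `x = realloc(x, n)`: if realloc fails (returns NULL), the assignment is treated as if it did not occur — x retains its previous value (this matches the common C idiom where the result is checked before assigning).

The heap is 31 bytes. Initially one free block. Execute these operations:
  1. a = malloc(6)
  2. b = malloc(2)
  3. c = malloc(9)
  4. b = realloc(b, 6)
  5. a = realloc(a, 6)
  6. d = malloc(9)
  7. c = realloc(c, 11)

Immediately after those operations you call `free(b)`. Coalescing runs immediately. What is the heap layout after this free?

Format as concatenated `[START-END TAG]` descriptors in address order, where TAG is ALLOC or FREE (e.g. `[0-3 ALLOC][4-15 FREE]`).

Op 1: a = malloc(6) -> a = 0; heap: [0-5 ALLOC][6-30 FREE]
Op 2: b = malloc(2) -> b = 6; heap: [0-5 ALLOC][6-7 ALLOC][8-30 FREE]
Op 3: c = malloc(9) -> c = 8; heap: [0-5 ALLOC][6-7 ALLOC][8-16 ALLOC][17-30 FREE]
Op 4: b = realloc(b, 6) -> b = 17; heap: [0-5 ALLOC][6-7 FREE][8-16 ALLOC][17-22 ALLOC][23-30 FREE]
Op 5: a = realloc(a, 6) -> a = 0; heap: [0-5 ALLOC][6-7 FREE][8-16 ALLOC][17-22 ALLOC][23-30 FREE]
Op 6: d = malloc(9) -> d = NULL; heap: [0-5 ALLOC][6-7 FREE][8-16 ALLOC][17-22 ALLOC][23-30 FREE]
Op 7: c = realloc(c, 11) -> NULL (c unchanged); heap: [0-5 ALLOC][6-7 FREE][8-16 ALLOC][17-22 ALLOC][23-30 FREE]
free(b): b = 17 -> block [17-22 ALLOC]; mark free, coalesce with adjacent free neighbors -> [0-5 ALLOC][6-7 FREE][8-16 ALLOC][17-30 FREE]

Answer: [0-5 ALLOC][6-7 FREE][8-16 ALLOC][17-30 FREE]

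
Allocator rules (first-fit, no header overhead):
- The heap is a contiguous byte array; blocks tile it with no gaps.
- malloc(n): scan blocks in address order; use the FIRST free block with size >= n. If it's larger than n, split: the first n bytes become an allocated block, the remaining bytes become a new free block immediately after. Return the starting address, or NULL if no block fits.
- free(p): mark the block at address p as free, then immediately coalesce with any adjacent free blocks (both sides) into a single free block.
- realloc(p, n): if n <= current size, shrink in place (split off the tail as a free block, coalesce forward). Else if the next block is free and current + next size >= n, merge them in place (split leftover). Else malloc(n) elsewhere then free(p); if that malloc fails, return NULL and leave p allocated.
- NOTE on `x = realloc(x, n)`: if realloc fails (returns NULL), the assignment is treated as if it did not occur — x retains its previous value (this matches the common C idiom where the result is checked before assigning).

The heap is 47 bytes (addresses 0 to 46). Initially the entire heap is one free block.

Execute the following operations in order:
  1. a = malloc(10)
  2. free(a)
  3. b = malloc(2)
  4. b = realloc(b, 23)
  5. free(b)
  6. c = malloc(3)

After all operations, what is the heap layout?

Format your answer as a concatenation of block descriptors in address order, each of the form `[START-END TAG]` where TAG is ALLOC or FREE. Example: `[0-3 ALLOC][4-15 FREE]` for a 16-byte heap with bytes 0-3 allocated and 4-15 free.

Op 1: a = malloc(10) -> a = 0; heap: [0-9 ALLOC][10-46 FREE]
Op 2: free(a) -> (freed a); heap: [0-46 FREE]
Op 3: b = malloc(2) -> b = 0; heap: [0-1 ALLOC][2-46 FREE]
Op 4: b = realloc(b, 23) -> b = 0; heap: [0-22 ALLOC][23-46 FREE]
Op 5: free(b) -> (freed b); heap: [0-46 FREE]
Op 6: c = malloc(3) -> c = 0; heap: [0-2 ALLOC][3-46 FREE]

Answer: [0-2 ALLOC][3-46 FREE]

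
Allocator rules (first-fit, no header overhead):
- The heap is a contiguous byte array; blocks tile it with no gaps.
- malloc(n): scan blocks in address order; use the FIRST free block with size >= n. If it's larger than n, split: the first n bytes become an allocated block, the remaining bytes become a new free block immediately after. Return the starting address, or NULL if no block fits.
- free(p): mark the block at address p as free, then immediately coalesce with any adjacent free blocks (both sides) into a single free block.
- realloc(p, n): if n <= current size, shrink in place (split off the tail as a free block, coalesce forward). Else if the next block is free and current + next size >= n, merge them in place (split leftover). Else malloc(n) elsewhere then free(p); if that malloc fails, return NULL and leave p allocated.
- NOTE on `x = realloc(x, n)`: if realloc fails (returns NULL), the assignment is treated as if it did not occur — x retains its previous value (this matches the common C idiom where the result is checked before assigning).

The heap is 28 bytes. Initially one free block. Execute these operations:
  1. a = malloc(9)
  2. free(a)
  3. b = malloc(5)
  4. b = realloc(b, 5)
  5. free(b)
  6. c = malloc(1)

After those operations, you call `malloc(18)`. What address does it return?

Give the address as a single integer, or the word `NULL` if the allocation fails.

Op 1: a = malloc(9) -> a = 0; heap: [0-8 ALLOC][9-27 FREE]
Op 2: free(a) -> (freed a); heap: [0-27 FREE]
Op 3: b = malloc(5) -> b = 0; heap: [0-4 ALLOC][5-27 FREE]
Op 4: b = realloc(b, 5) -> b = 0; heap: [0-4 ALLOC][5-27 FREE]
Op 5: free(b) -> (freed b); heap: [0-27 FREE]
Op 6: c = malloc(1) -> c = 0; heap: [0-0 ALLOC][1-27 FREE]
malloc(18): first-fit scan over [0-0 ALLOC][1-27 FREE] -> 1

Answer: 1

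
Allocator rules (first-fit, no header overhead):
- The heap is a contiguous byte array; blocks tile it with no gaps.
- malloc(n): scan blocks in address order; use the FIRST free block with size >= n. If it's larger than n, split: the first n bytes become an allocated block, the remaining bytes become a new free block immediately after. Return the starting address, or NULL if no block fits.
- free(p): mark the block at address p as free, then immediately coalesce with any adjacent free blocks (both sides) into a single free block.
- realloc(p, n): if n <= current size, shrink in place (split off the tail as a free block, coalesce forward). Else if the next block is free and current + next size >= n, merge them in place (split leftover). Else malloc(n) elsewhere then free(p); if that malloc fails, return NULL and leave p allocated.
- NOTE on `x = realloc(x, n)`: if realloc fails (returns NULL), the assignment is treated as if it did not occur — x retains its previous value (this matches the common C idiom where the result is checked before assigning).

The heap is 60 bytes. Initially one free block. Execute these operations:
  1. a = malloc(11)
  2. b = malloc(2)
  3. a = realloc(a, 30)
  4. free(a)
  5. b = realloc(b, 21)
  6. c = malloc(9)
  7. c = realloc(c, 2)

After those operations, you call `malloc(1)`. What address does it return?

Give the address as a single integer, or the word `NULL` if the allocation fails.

Op 1: a = malloc(11) -> a = 0; heap: [0-10 ALLOC][11-59 FREE]
Op 2: b = malloc(2) -> b = 11; heap: [0-10 ALLOC][11-12 ALLOC][13-59 FREE]
Op 3: a = realloc(a, 30) -> a = 13; heap: [0-10 FREE][11-12 ALLOC][13-42 ALLOC][43-59 FREE]
Op 4: free(a) -> (freed a); heap: [0-10 FREE][11-12 ALLOC][13-59 FREE]
Op 5: b = realloc(b, 21) -> b = 11; heap: [0-10 FREE][11-31 ALLOC][32-59 FREE]
Op 6: c = malloc(9) -> c = 0; heap: [0-8 ALLOC][9-10 FREE][11-31 ALLOC][32-59 FREE]
Op 7: c = realloc(c, 2) -> c = 0; heap: [0-1 ALLOC][2-10 FREE][11-31 ALLOC][32-59 FREE]
malloc(1): first-fit scan over [0-1 ALLOC][2-10 FREE][11-31 ALLOC][32-59 FREE] -> 2

Answer: 2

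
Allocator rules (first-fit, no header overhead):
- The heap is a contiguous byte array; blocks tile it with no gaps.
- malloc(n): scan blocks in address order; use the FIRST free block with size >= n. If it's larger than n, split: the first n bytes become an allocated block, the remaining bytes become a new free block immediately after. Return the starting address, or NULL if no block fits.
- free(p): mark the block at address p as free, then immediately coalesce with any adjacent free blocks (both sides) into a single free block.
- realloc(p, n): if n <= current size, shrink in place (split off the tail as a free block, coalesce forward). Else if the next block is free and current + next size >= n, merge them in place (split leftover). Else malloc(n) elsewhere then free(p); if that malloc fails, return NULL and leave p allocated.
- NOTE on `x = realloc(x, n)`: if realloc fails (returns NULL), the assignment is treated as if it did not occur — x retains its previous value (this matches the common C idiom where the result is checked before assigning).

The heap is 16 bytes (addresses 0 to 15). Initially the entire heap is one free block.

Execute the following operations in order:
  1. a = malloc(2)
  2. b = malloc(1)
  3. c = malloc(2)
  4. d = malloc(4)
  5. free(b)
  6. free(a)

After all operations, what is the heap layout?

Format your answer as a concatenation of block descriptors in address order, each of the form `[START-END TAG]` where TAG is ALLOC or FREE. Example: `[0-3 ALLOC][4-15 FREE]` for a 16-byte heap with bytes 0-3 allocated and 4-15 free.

Op 1: a = malloc(2) -> a = 0; heap: [0-1 ALLOC][2-15 FREE]
Op 2: b = malloc(1) -> b = 2; heap: [0-1 ALLOC][2-2 ALLOC][3-15 FREE]
Op 3: c = malloc(2) -> c = 3; heap: [0-1 ALLOC][2-2 ALLOC][3-4 ALLOC][5-15 FREE]
Op 4: d = malloc(4) -> d = 5; heap: [0-1 ALLOC][2-2 ALLOC][3-4 ALLOC][5-8 ALLOC][9-15 FREE]
Op 5: free(b) -> (freed b); heap: [0-1 ALLOC][2-2 FREE][3-4 ALLOC][5-8 ALLOC][9-15 FREE]
Op 6: free(a) -> (freed a); heap: [0-2 FREE][3-4 ALLOC][5-8 ALLOC][9-15 FREE]

Answer: [0-2 FREE][3-4 ALLOC][5-8 ALLOC][9-15 FREE]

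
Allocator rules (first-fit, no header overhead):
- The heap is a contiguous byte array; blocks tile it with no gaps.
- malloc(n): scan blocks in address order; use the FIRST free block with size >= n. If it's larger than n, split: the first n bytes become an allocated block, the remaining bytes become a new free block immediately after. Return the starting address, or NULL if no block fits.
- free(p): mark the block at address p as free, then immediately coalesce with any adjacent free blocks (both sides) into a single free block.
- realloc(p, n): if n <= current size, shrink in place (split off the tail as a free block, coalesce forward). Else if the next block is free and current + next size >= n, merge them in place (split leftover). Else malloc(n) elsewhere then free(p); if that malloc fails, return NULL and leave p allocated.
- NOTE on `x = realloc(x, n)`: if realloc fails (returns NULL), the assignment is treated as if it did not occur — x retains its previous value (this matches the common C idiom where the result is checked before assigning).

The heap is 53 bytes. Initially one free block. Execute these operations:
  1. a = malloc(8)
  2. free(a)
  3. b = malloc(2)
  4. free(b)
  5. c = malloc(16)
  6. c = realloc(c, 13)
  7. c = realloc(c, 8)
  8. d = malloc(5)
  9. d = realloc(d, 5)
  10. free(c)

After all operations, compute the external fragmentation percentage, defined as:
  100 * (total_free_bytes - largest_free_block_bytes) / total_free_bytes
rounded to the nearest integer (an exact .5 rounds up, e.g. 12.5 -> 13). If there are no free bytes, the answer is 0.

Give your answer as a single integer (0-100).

Op 1: a = malloc(8) -> a = 0; heap: [0-7 ALLOC][8-52 FREE]
Op 2: free(a) -> (freed a); heap: [0-52 FREE]
Op 3: b = malloc(2) -> b = 0; heap: [0-1 ALLOC][2-52 FREE]
Op 4: free(b) -> (freed b); heap: [0-52 FREE]
Op 5: c = malloc(16) -> c = 0; heap: [0-15 ALLOC][16-52 FREE]
Op 6: c = realloc(c, 13) -> c = 0; heap: [0-12 ALLOC][13-52 FREE]
Op 7: c = realloc(c, 8) -> c = 0; heap: [0-7 ALLOC][8-52 FREE]
Op 8: d = malloc(5) -> d = 8; heap: [0-7 ALLOC][8-12 ALLOC][13-52 FREE]
Op 9: d = realloc(d, 5) -> d = 8; heap: [0-7 ALLOC][8-12 ALLOC][13-52 FREE]
Op 10: free(c) -> (freed c); heap: [0-7 FREE][8-12 ALLOC][13-52 FREE]
Free blocks: [8 40] total_free=48 largest=40 -> 100*(48-40)/48 = 800/48 ≈ 16.667 -> rounds to 17

Answer: 17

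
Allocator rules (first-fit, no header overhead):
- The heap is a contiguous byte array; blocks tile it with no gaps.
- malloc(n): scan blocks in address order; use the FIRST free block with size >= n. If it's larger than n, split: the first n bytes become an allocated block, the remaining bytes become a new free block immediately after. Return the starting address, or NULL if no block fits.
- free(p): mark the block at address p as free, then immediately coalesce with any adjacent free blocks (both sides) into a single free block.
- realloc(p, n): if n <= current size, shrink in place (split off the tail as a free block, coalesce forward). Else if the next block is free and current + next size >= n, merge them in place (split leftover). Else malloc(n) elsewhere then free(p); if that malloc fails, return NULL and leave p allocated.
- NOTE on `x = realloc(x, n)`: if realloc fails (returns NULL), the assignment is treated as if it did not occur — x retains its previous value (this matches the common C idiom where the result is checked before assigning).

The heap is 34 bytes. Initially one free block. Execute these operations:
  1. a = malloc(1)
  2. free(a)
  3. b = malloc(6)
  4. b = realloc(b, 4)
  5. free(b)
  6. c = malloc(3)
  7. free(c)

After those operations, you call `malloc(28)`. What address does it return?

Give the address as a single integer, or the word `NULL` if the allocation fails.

Answer: 0

Derivation:
Op 1: a = malloc(1) -> a = 0; heap: [0-0 ALLOC][1-33 FREE]
Op 2: free(a) -> (freed a); heap: [0-33 FREE]
Op 3: b = malloc(6) -> b = 0; heap: [0-5 ALLOC][6-33 FREE]
Op 4: b = realloc(b, 4) -> b = 0; heap: [0-3 ALLOC][4-33 FREE]
Op 5: free(b) -> (freed b); heap: [0-33 FREE]
Op 6: c = malloc(3) -> c = 0; heap: [0-2 ALLOC][3-33 FREE]
Op 7: free(c) -> (freed c); heap: [0-33 FREE]
malloc(28): first-fit scan over [0-33 FREE] -> 0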